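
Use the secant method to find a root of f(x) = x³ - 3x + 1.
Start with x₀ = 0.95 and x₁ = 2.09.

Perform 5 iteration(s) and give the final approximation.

f(x) = x³ - 3x + 1
x₀ = 0.95, x₁ = 2.09

Secant formula: x_{n+1} = x_n - f(x_n)(x_n - x_{n-1})/(f(x_n) - f(x_{n-1}))

Iteration 1:
  f(0.950000) = -0.992625
  f(2.090000) = 3.859329
  x_2 = 2.090000 - 3.859329×(2.090000 - 0.950000)/(3.859329 - (-0.992625))
       = 1.183224
Iteration 2:
  f(2.090000) = 3.859329
  f(1.183224) = -0.893136
  x_3 = 1.183224 - (-0.893136)×(1.183224 - 2.090000)/(-0.893136 - 3.859329)
       = 1.353635
Iteration 3:
  f(1.183224) = -0.893136
  f(1.353635) = -0.580601
  x_4 = 1.353635 - (-0.580601)×(1.353635 - 1.183224)/(-0.580601 - (-0.893136))
       = 1.670211
Iteration 4:
  f(1.353635) = -0.580601
  f(1.670211) = 0.648598
  x_5 = 1.670211 - 0.648598×(1.670211 - 1.353635)/(0.648598 - (-0.580601))
       = 1.503167
Iteration 5:
  f(1.670211) = 0.648598
  f(1.503167) = -0.113078
  x_6 = 1.503167 - (-0.113078)×(1.503167 - 1.670211)/(-0.113078 - 0.648598)
       = 1.527966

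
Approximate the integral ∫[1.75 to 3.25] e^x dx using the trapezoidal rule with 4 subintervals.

f(x) = e^x
a = 1.75, b = 3.25, n = 4
h = (b - a)/n = 0.375000

Trapezoidal rule: (h/2)[f(x₀) + 2f(x₁) + 2f(x₂) + ... + f(xₙ)]

x_0 = 1.7500, f(x_0) = 5.754603, coefficient = 1
x_1 = 2.1250, f(x_1) = 8.372897, coefficient = 2
x_2 = 2.5000, f(x_2) = 12.182494, coefficient = 2
x_3 = 2.8750, f(x_3) = 17.725424, coefficient = 2
x_4 = 3.2500, f(x_4) = 25.790340, coefficient = 1

I ≈ (0.375000/2) × 108.106574 = 20.269983
Exact value: 20.035737
Error: 0.234245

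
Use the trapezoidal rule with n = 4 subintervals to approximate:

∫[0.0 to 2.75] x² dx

f(x) = x²
a = 0.0, b = 2.75, n = 4
h = (b - a)/n = 0.687500

Trapezoidal rule: (h/2)[f(x₀) + 2f(x₁) + 2f(x₂) + ... + f(xₙ)]

x_0 = 0.0000, f(x_0) = 0.000000, coefficient = 1
x_1 = 0.6875, f(x_1) = 0.472656, coefficient = 2
x_2 = 1.3750, f(x_2) = 1.890625, coefficient = 2
x_3 = 2.0625, f(x_3) = 4.253906, coefficient = 2
x_4 = 2.7500, f(x_4) = 7.562500, coefficient = 1

I ≈ (0.687500/2) × 20.796875 = 7.148926
Exact value: 6.932292
Error: 0.216634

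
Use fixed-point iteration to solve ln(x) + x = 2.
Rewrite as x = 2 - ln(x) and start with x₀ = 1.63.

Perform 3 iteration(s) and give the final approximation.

Equation: ln(x) + x = 2
Fixed-point form: x = 2 - ln(x)
x₀ = 1.63

x_1 = g(1.630000) = 1.511420
x_2 = g(1.511420) = 1.586950
x_3 = g(1.586950) = 1.538186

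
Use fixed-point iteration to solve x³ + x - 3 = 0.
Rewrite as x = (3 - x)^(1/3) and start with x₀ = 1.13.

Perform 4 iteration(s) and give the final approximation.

Equation: x³ + x - 3 = 0
Fixed-point form: x = (3 - x)^(1/3)
x₀ = 1.13

x_1 = g(1.130000) = 1.232009
x_2 = g(1.232009) = 1.209187
x_3 = g(1.209187) = 1.214367
x_4 = g(1.214367) = 1.213195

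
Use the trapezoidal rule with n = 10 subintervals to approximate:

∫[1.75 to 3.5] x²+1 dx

f(x) = x²+1
a = 1.75, b = 3.5, n = 10
h = (b - a)/n = 0.175000

Trapezoidal rule: (h/2)[f(x₀) + 2f(x₁) + 2f(x₂) + ... + f(xₙ)]

x_0 = 1.7500, f(x_0) = 4.062500, coefficient = 1
x_1 = 1.9250, f(x_1) = 4.705625, coefficient = 2
x_2 = 2.1000, f(x_2) = 5.410000, coefficient = 2
x_3 = 2.2750, f(x_3) = 6.175625, coefficient = 2
x_4 = 2.4500, f(x_4) = 7.002500, coefficient = 2
x_5 = 2.6250, f(x_5) = 7.890625, coefficient = 2
x_6 = 2.8000, f(x_6) = 8.840000, coefficient = 2
x_7 = 2.9750, f(x_7) = 9.850625, coefficient = 2
x_8 = 3.1500, f(x_8) = 10.922500, coefficient = 2
x_9 = 3.3250, f(x_9) = 12.055625, coefficient = 2
x_10 = 3.5000, f(x_10) = 13.250000, coefficient = 1

I ≈ (0.175000/2) × 163.018750 = 14.264141
Exact value: 14.255208
Error: 0.008932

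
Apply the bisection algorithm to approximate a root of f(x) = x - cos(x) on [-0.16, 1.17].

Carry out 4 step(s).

f(x) = x - cos(x)
Initial interval: [-0.16, 1.17]

Iteration 1:
  c_1 = (-0.160000 + 1.170000)/2 = 0.505000
  f(c_1) = f(0.505000) = -0.370174
  f(a) × f(c) ≥ 0, new interval: [0.505000, 1.170000]
Iteration 2:
  c_2 = (0.505000 + 1.170000)/2 = 0.837500
  f(c_2) = f(0.837500) = 0.168178
  f(a) × f(c) < 0, new interval: [0.505000, 0.837500]
Iteration 3:
  c_3 = (0.505000 + 0.837500)/2 = 0.671250
  f(c_3) = f(0.671250) = -0.111795
  f(a) × f(c) ≥ 0, new interval: [0.671250, 0.837500]
Iteration 4:
  c_4 = (0.671250 + 0.837500)/2 = 0.754375
  f(c_4) = f(0.754375) = 0.025675
  f(a) × f(c) < 0, new interval: [0.671250, 0.754375]

After 4 iteration(s), the approximation is c_4 = 0.754375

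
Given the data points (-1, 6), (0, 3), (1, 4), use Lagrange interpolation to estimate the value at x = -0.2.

Lagrange interpolation formula:
P(x) = Σ yᵢ × Lᵢ(x)
where Lᵢ(x) = Π_{j≠i} (x - xⱼ)/(xᵢ - xⱼ)

L_0(-0.2) = (-0.2 - 0)/(-1 - 0) × (-0.2 - 1)/(-1 - 1) = 0.120000
L_1(-0.2) = (-0.2 - (-1))/(0 - (-1)) × (-0.2 - 1)/(0 - 1) = 0.960000
L_2(-0.2) = (-0.2 - (-1))/(1 - (-1)) × (-0.2 - 0)/(1 - 0) = -0.080000

P(-0.2) = 6×L_0(-0.2) + 3×L_1(-0.2) + 4×L_2(-0.2)
P(-0.2) = 3.280000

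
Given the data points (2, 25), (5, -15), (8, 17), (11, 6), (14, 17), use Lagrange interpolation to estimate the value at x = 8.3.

Lagrange interpolation formula:
P(x) = Σ yᵢ × Lᵢ(x)
where Lᵢ(x) = Π_{j≠i} (x - xⱼ)/(xᵢ - xⱼ)

L_0(8.3) = (8.3 - 5)/(2 - 5) × (8.3 - 8)/(2 - 8) × (8.3 - 11)/(2 - 11) × (8.3 - 14)/(2 - 14) = 0.007838
L_1(8.3) = (8.3 - 2)/(5 - 2) × (8.3 - 8)/(5 - 8) × (8.3 - 11)/(5 - 11) × (8.3 - 14)/(5 - 14) = -0.059850
L_2(8.3) = (8.3 - 2)/(8 - 2) × (8.3 - 5)/(8 - 5) × (8.3 - 11)/(8 - 11) × (8.3 - 14)/(8 - 14) = 0.987525
L_3(8.3) = (8.3 - 2)/(11 - 2) × (8.3 - 5)/(11 - 5) × (8.3 - 8)/(11 - 8) × (8.3 - 14)/(11 - 14) = 0.073150
L_4(8.3) = (8.3 - 2)/(14 - 2) × (8.3 - 5)/(14 - 5) × (8.3 - 8)/(14 - 8) × (8.3 - 11)/(14 - 11) = -0.008663

P(8.3) = 25×L_0(8.3) + (-15)×L_1(8.3) + 17×L_2(8.3) + 6×L_3(8.3) + 17×L_4(8.3)
P(8.3) = 18.173250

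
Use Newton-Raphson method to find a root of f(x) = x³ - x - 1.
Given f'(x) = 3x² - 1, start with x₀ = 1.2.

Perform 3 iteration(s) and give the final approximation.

f(x) = x³ - x - 1
f'(x) = 3x² - 1
x₀ = 1.2

Newton-Raphson formula: x_{n+1} = x_n - f(x_n)/f'(x_n)

Iteration 1:
  f(1.200000) = -0.472000
  f'(1.200000) = 3.320000
  x_1 = 1.200000 - (-0.472000)/3.320000 = 1.342169
Iteration 2:
  f(1.342169) = 0.075636
  f'(1.342169) = 4.404250
  x_2 = 1.342169 - 0.075636/4.404250 = 1.324995
Iteration 3:
  f(1.324995) = 0.001182
  f'(1.324995) = 4.266837
  x_3 = 1.324995 - 0.001182/4.266837 = 1.324718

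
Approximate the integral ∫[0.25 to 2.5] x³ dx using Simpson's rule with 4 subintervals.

f(x) = x³
a = 0.25, b = 2.5, n = 4
h = (b - a)/n = 0.562500

Simpson's rule: (h/3)[f(x₀) + 4f(x₁) + 2f(x₂) + ... + f(xₙ)]

x_0 = 0.2500, f(x_0) = 0.015625, coefficient = 1
x_1 = 0.8125, f(x_1) = 0.536377, coefficient = 4
x_2 = 1.3750, f(x_2) = 2.599609, coefficient = 2
x_3 = 1.9375, f(x_3) = 7.273193, coefficient = 4
x_4 = 2.5000, f(x_4) = 15.625000, coefficient = 1

I ≈ (0.562500/3) × 52.078125 = 9.764648
Exact value: 9.764648
Error: 0.000000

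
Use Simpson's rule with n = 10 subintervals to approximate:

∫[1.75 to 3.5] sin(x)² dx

f(x) = sin(x)²
a = 1.75, b = 3.5, n = 10
h = (b - a)/n = 0.175000

Simpson's rule: (h/3)[f(x₀) + 4f(x₁) + 2f(x₂) + ... + f(xₙ)]

x_0 = 1.7500, f(x_0) = 0.968228, coefficient = 1
x_1 = 1.9250, f(x_1) = 0.879700, coefficient = 4
x_2 = 2.1000, f(x_2) = 0.745130, coefficient = 2
x_3 = 2.2750, f(x_3) = 0.580838, coefficient = 4
x_4 = 2.4500, f(x_4) = 0.406744, coefficient = 2
x_5 = 2.6250, f(x_5) = 0.243957, coefficient = 4
x_6 = 2.8000, f(x_6) = 0.112217, coefficient = 2
x_7 = 2.9750, f(x_7) = 0.027497, coefficient = 4
x_8 = 3.1500, f(x_8) = 0.000071, coefficient = 2
x_9 = 3.3250, f(x_9) = 0.033263, coefficient = 4
x_10 = 3.5000, f(x_10) = 0.123049, coefficient = 1

I ≈ (0.175000/3) × 10.680621 = 0.623036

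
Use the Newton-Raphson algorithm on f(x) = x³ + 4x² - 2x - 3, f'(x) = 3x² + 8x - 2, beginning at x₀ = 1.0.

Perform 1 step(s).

f(x) = x³ + 4x² - 2x - 3
f'(x) = 3x² + 8x - 2
x₀ = 1.0

Newton-Raphson formula: x_{n+1} = x_n - f(x_n)/f'(x_n)

Iteration 1:
  f(1.000000) = 0.000000
  f'(1.000000) = 9.000000
  x_1 = 1.000000 - 0.000000/9.000000 = 1.000000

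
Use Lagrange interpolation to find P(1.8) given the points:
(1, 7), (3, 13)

Lagrange interpolation formula:
P(x) = Σ yᵢ × Lᵢ(x)
where Lᵢ(x) = Π_{j≠i} (x - xⱼ)/(xᵢ - xⱼ)

L_0(1.8) = (1.8 - 3)/(1 - 3) = 0.600000
L_1(1.8) = (1.8 - 1)/(3 - 1) = 0.400000

P(1.8) = 7×L_0(1.8) + 13×L_1(1.8)
P(1.8) = 9.400000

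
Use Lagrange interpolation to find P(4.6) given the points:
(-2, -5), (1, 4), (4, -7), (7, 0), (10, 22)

Lagrange interpolation formula:
P(x) = Σ yᵢ × Lᵢ(x)
where Lᵢ(x) = Π_{j≠i} (x - xⱼ)/(xᵢ - xⱼ)

L_0(4.6) = (4.6 - 1)/(-2 - 1) × (4.6 - 4)/(-2 - 4) × (4.6 - 7)/(-2 - 7) × (4.6 - 10)/(-2 - 10) = 0.014400
L_1(4.6) = (4.6 - (-2))/(1 - (-2)) × (4.6 - 4)/(1 - 4) × (4.6 - 7)/(1 - 7) × (4.6 - 10)/(1 - 10) = -0.105600
L_2(4.6) = (4.6 - (-2))/(4 - (-2)) × (4.6 - 1)/(4 - 1) × (4.6 - 7)/(4 - 7) × (4.6 - 10)/(4 - 10) = 0.950400
L_3(4.6) = (4.6 - (-2))/(7 - (-2)) × (4.6 - 1)/(7 - 1) × (4.6 - 4)/(7 - 4) × (4.6 - 10)/(7 - 10) = 0.158400
L_4(4.6) = (4.6 - (-2))/(10 - (-2)) × (4.6 - 1)/(10 - 1) × (4.6 - 4)/(10 - 4) × (4.6 - 7)/(10 - 7) = -0.017600

P(4.6) = (-5)×L_0(4.6) + 4×L_1(4.6) + (-7)×L_2(4.6) + 0×L_3(4.6) + 22×L_4(4.6)
P(4.6) = -7.534400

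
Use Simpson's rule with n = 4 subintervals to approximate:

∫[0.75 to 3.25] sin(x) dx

f(x) = sin(x)
a = 0.75, b = 3.25, n = 4
h = (b - a)/n = 0.625000

Simpson's rule: (h/3)[f(x₀) + 4f(x₁) + 2f(x₂) + ... + f(xₙ)]

x_0 = 0.7500, f(x_0) = 0.681639, coefficient = 1
x_1 = 1.3750, f(x_1) = 0.980893, coefficient = 4
x_2 = 2.0000, f(x_2) = 0.909297, coefficient = 2
x_3 = 2.6250, f(x_3) = 0.493920, coefficient = 4
x_4 = 3.2500, f(x_4) = -0.108195, coefficient = 1

I ≈ (0.625000/3) × 8.291292 = 1.727352
Exact value: 1.725819
Error: 0.001534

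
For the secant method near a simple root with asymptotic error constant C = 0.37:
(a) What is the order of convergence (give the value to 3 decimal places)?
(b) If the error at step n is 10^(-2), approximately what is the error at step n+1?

(a) Secant method has superlinear convergence with order φ = (1+√5)/2 ≈ 1.618.
    This means |e_{n+1}| ≈ C|e_n|^1.618.

(b) With |e_n| = 10^(-2) and C = 0.37:
    |e_{n+1}| ≈ 0.37 × (10^(-2))^1.618 = 0.37 × 10^(-3.24)

(a) ≈ 1.618 (golden ratio); (b) |e_{n+1}| ≈ 2.148e-04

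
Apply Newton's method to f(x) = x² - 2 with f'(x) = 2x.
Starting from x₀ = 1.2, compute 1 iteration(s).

f(x) = x² - 2
f'(x) = 2x
x₀ = 1.2

Newton-Raphson formula: x_{n+1} = x_n - f(x_n)/f'(x_n)

Iteration 1:
  f(1.200000) = -0.560000
  f'(1.200000) = 2.400000
  x_1 = 1.200000 - (-0.560000)/2.400000 = 1.433333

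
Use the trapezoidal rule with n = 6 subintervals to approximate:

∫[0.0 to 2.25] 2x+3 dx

f(x) = 2x+3
a = 0.0, b = 2.25, n = 6
h = (b - a)/n = 0.375000

Trapezoidal rule: (h/2)[f(x₀) + 2f(x₁) + 2f(x₂) + ... + f(xₙ)]

x_0 = 0.0000, f(x_0) = 3.000000, coefficient = 1
x_1 = 0.3750, f(x_1) = 3.750000, coefficient = 2
x_2 = 0.7500, f(x_2) = 4.500000, coefficient = 2
x_3 = 1.1250, f(x_3) = 5.250000, coefficient = 2
x_4 = 1.5000, f(x_4) = 6.000000, coefficient = 2
x_5 = 1.8750, f(x_5) = 6.750000, coefficient = 2
x_6 = 2.2500, f(x_6) = 7.500000, coefficient = 1

I ≈ (0.375000/2) × 63.000000 = 11.812500
Exact value: 11.812500
Error: 0.000000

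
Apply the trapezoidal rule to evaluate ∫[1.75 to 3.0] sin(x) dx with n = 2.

f(x) = sin(x)
a = 1.75, b = 3.0, n = 2
h = (b - a)/n = 0.625000

Trapezoidal rule: (h/2)[f(x₀) + 2f(x₁) + 2f(x₂) + ... + f(xₙ)]

x_0 = 1.7500, f(x_0) = 0.983986, coefficient = 1
x_1 = 2.3750, f(x_1) = 0.693685, coefficient = 2
x_2 = 3.0000, f(x_2) = 0.141120, coefficient = 1

I ≈ (0.625000/2) × 2.512476 = 0.785149
Exact value: 0.811746
Error: 0.026598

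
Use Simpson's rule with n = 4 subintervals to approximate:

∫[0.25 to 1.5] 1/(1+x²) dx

f(x) = 1/(1+x²)
a = 0.25, b = 1.5, n = 4
h = (b - a)/n = 0.312500

Simpson's rule: (h/3)[f(x₀) + 4f(x₁) + 2f(x₂) + ... + f(xₙ)]

x_0 = 0.2500, f(x_0) = 0.941176, coefficient = 1
x_1 = 0.5625, f(x_1) = 0.759644, coefficient = 4
x_2 = 0.8750, f(x_2) = 0.566372, coefficient = 2
x_3 = 1.1875, f(x_3) = 0.414911, coefficient = 4
x_4 = 1.5000, f(x_4) = 0.307692, coefficient = 1

I ≈ (0.312500/3) × 7.079831 = 0.737482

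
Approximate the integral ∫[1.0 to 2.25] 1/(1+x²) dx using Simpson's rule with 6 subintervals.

f(x) = 1/(1+x²)
a = 1.0, b = 2.25, n = 6
h = (b - a)/n = 0.208333

Simpson's rule: (h/3)[f(x₀) + 4f(x₁) + 2f(x₂) + ... + f(xₙ)]

x_0 = 1.0000, f(x_0) = 0.500000, coefficient = 1
x_1 = 1.2083, f(x_1) = 0.406493, coefficient = 4
x_2 = 1.4167, f(x_2) = 0.332564, coefficient = 2
x_3 = 1.6250, f(x_3) = 0.274678, coefficient = 4
x_4 = 1.8333, f(x_4) = 0.229299, coefficient = 2
x_5 = 2.0417, f(x_5) = 0.193483, coefficient = 4
x_6 = 2.2500, f(x_6) = 0.164948, coefficient = 1

I ≈ (0.208333/3) × 5.287290 = 0.367173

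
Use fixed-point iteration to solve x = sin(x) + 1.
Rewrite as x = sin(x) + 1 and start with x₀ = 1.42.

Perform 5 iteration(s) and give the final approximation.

Equation: x = sin(x) + 1
Fixed-point form: x = sin(x) + 1
x₀ = 1.42

x_1 = g(1.420000) = 1.988652
x_2 = g(1.988652) = 1.913961
x_3 = g(1.913961) = 1.941694
x_4 = g(1.941694) = 1.932002
x_5 = g(1.932002) = 1.935471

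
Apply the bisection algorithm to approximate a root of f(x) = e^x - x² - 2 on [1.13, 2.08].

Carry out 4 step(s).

f(x) = e^x - x² - 2
Initial interval: [1.13, 2.08]

Iteration 1:
  c_1 = (1.130000 + 2.080000)/2 = 1.605000
  f(c_1) = f(1.605000) = 0.401835
  f(a) × f(c) < 0, new interval: [1.130000, 1.605000]
Iteration 2:
  c_2 = (1.130000 + 1.605000)/2 = 1.367500
  f(c_2) = f(1.367500) = 0.055468
  f(a) × f(c) < 0, new interval: [1.130000, 1.367500]
Iteration 3:
  c_3 = (1.130000 + 1.367500)/2 = 1.248750
  f(c_3) = f(1.248750) = -0.073394
  f(a) × f(c) ≥ 0, new interval: [1.248750, 1.367500]
Iteration 4:
  c_4 = (1.248750 + 1.367500)/2 = 1.308125
  f(c_4) = f(1.308125) = -0.011960
  f(a) × f(c) ≥ 0, new interval: [1.308125, 1.367500]

After 4 iteration(s), the approximation is c_4 = 1.308125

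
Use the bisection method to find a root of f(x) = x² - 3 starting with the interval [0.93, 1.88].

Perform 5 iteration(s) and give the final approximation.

f(x) = x² - 3
Initial interval: [0.93, 1.88]

Iteration 1:
  c_1 = (0.930000 + 1.880000)/2 = 1.405000
  f(c_1) = f(1.405000) = -1.025975
  f(a) × f(c) ≥ 0, new interval: [1.405000, 1.880000]
Iteration 2:
  c_2 = (1.405000 + 1.880000)/2 = 1.642500
  f(c_2) = f(1.642500) = -0.302194
  f(a) × f(c) ≥ 0, new interval: [1.642500, 1.880000]
Iteration 3:
  c_3 = (1.642500 + 1.880000)/2 = 1.761250
  f(c_3) = f(1.761250) = 0.102002
  f(a) × f(c) < 0, new interval: [1.642500, 1.761250]
Iteration 4:
  c_4 = (1.642500 + 1.761250)/2 = 1.701875
  f(c_4) = f(1.701875) = -0.103621
  f(a) × f(c) ≥ 0, new interval: [1.701875, 1.761250]
Iteration 5:
  c_5 = (1.701875 + 1.761250)/2 = 1.731562
  f(c_5) = f(1.731562) = -0.001691
  f(a) × f(c) ≥ 0, new interval: [1.731562, 1.761250]

After 5 iteration(s), the approximation is c_5 = 1.731562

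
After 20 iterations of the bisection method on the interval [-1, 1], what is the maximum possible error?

Bisection error bound: |error| ≤ (b-a)/2^n
|error| ≤ (1 - (-1))/2^20 = 2/2^20
|error| ≤ 0.0000019073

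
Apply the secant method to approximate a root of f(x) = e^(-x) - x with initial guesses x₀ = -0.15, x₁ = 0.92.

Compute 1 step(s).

f(x) = e^(-x) - x
x₀ = -0.15, x₁ = 0.92

Secant formula: x_{n+1} = x_n - f(x_n)(x_n - x_{n-1})/(f(x_n) - f(x_{n-1}))

Iteration 1:
  f(-0.150000) = 1.311834
  f(0.920000) = -0.521481
  x_2 = 0.920000 - (-0.521481)×(0.920000 - (-0.150000))/(-0.521481 - 1.311834)
       = 0.615642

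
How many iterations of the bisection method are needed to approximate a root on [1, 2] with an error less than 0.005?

We need (b-a)/2^n ≤ 0.005
(2 - 1)/2^n ≤ 0.005
1/2^n ≤ 0.005
2^n ≥ 200
n ≥ log₂(200) = 7.64
n ≥ 8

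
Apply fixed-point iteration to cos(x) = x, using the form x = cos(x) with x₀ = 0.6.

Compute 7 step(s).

Equation: cos(x) = x
Fixed-point form: x = cos(x)
x₀ = 0.6

x_1 = g(0.600000) = 0.825336
x_2 = g(0.825336) = 0.678310
x_3 = g(0.678310) = 0.778634
x_4 = g(0.778634) = 0.711874
x_5 = g(0.711874) = 0.757139
x_6 = g(0.757139) = 0.726804
x_7 = g(0.726804) = 0.747302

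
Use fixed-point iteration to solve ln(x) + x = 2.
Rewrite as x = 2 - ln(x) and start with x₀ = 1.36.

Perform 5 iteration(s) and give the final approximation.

Equation: ln(x) + x = 2
Fixed-point form: x = 2 - ln(x)
x₀ = 1.36

x_1 = g(1.360000) = 1.692515
x_2 = g(1.692515) = 1.473784
x_3 = g(1.473784) = 1.612167
x_4 = g(1.612167) = 1.522421
x_5 = g(1.522421) = 1.579698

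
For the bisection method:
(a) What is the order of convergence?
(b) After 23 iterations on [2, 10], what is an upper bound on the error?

(a) Bisection has linear (order 1) convergence; the error is halved each step.

(b) Error bound = (b-a)/2^n = (10 - 2)/2^{23}
    = 8/2^{23}

(a) 1 (linear); (b) error ≤ 9.54e-07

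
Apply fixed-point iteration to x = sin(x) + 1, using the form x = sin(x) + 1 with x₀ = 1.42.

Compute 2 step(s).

Equation: x = sin(x) + 1
Fixed-point form: x = sin(x) + 1
x₀ = 1.42

x_1 = g(1.420000) = 1.988652
x_2 = g(1.988652) = 1.913961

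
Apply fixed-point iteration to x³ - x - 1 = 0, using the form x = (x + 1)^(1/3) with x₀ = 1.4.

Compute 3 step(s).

Equation: x³ - x - 1 = 0
Fixed-point form: x = (x + 1)^(1/3)
x₀ = 1.4

x_1 = g(1.400000) = 1.338866
x_2 = g(1.338866) = 1.327400
x_3 = g(1.327400) = 1.325227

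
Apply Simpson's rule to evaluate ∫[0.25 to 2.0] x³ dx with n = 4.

f(x) = x³
a = 0.25, b = 2.0, n = 4
h = (b - a)/n = 0.437500

Simpson's rule: (h/3)[f(x₀) + 4f(x₁) + 2f(x₂) + ... + f(xₙ)]

x_0 = 0.2500, f(x_0) = 0.015625, coefficient = 1
x_1 = 0.6875, f(x_1) = 0.324951, coefficient = 4
x_2 = 1.1250, f(x_2) = 1.423828, coefficient = 2
x_3 = 1.5625, f(x_3) = 3.814697, coefficient = 4
x_4 = 2.0000, f(x_4) = 8.000000, coefficient = 1

I ≈ (0.437500/3) × 27.421875 = 3.999023
Exact value: 3.999023
Error: 0.000000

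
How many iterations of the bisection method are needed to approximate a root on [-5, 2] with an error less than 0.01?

We need (b-a)/2^n ≤ 0.01
(2 - (-5))/2^n ≤ 0.01
7/2^n ≤ 0.01
2^n ≥ 700
n ≥ log₂(700) = 9.45
n ≥ 10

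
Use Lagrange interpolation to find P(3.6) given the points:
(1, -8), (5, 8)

Lagrange interpolation formula:
P(x) = Σ yᵢ × Lᵢ(x)
where Lᵢ(x) = Π_{j≠i} (x - xⱼ)/(xᵢ - xⱼ)

L_0(3.6) = (3.6 - 5)/(1 - 5) = 0.350000
L_1(3.6) = (3.6 - 1)/(5 - 1) = 0.650000

P(3.6) = (-8)×L_0(3.6) + 8×L_1(3.6)
P(3.6) = 2.400000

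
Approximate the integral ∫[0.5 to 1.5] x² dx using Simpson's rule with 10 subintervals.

f(x) = x²
a = 0.5, b = 1.5, n = 10
h = (b - a)/n = 0.100000

Simpson's rule: (h/3)[f(x₀) + 4f(x₁) + 2f(x₂) + ... + f(xₙ)]

x_0 = 0.5000, f(x_0) = 0.250000, coefficient = 1
x_1 = 0.6000, f(x_1) = 0.360000, coefficient = 4
x_2 = 0.7000, f(x_2) = 0.490000, coefficient = 2
x_3 = 0.8000, f(x_3) = 0.640000, coefficient = 4
x_4 = 0.9000, f(x_4) = 0.810000, coefficient = 2
x_5 = 1.0000, f(x_5) = 1.000000, coefficient = 4
x_6 = 1.1000, f(x_6) = 1.210000, coefficient = 2
x_7 = 1.2000, f(x_7) = 1.440000, coefficient = 4
x_8 = 1.3000, f(x_8) = 1.690000, coefficient = 2
x_9 = 1.4000, f(x_9) = 1.960000, coefficient = 4
x_10 = 1.5000, f(x_10) = 2.250000, coefficient = 1

I ≈ (0.100000/3) × 32.500000 = 1.083333
Exact value: 1.083333
Error: 0.000000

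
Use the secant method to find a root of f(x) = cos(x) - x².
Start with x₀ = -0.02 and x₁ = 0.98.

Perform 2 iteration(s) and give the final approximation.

f(x) = cos(x) - x²
x₀ = -0.02, x₁ = 0.98

Secant formula: x_{n+1} = x_n - f(x_n)(x_n - x_{n-1})/(f(x_n) - f(x_{n-1}))

Iteration 1:
  f(-0.020000) = 0.999400
  f(0.980000) = -0.403377
  x_2 = 0.980000 - (-0.403377)×(0.980000 - (-0.020000))/(-0.403377 - 0.999400)
       = 0.692444
Iteration 2:
  f(0.980000) = -0.403377
  f(0.692444) = 0.290210
  x_3 = 0.692444 - 0.290210×(0.692444 - 0.980000)/(0.290210 - (-0.403377))
       = 0.812763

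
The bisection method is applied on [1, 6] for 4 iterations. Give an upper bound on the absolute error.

Bisection error bound: |error| ≤ (b-a)/2^n
|error| ≤ (6 - 1)/2^4 = 5/2^4
|error| ≤ 0.3125000000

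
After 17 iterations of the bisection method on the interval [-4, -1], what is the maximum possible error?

Bisection error bound: |error| ≤ (b-a)/2^n
|error| ≤ (-1 - (-4))/2^17 = 3/2^17
|error| ≤ 0.0000228882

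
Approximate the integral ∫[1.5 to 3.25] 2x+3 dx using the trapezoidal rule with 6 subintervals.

f(x) = 2x+3
a = 1.5, b = 3.25, n = 6
h = (b - a)/n = 0.291667

Trapezoidal rule: (h/2)[f(x₀) + 2f(x₁) + 2f(x₂) + ... + f(xₙ)]

x_0 = 1.5000, f(x_0) = 6.000000, coefficient = 1
x_1 = 1.7917, f(x_1) = 6.583333, coefficient = 2
x_2 = 2.0833, f(x_2) = 7.166667, coefficient = 2
x_3 = 2.3750, f(x_3) = 7.750000, coefficient = 2
x_4 = 2.6667, f(x_4) = 8.333333, coefficient = 2
x_5 = 2.9583, f(x_5) = 8.916667, coefficient = 2
x_6 = 3.2500, f(x_6) = 9.500000, coefficient = 1

I ≈ (0.291667/2) × 93.000000 = 13.562500
Exact value: 13.562500
Error: 0.000000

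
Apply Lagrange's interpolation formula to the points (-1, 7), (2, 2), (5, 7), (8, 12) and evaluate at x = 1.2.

Lagrange interpolation formula:
P(x) = Σ yᵢ × Lᵢ(x)
where Lᵢ(x) = Π_{j≠i} (x - xⱼ)/(xᵢ - xⱼ)

L_0(1.2) = (1.2 - 2)/(-1 - 2) × (1.2 - 5)/(-1 - 5) × (1.2 - 8)/(-1 - 8) = 0.127605
L_1(1.2) = (1.2 - (-1))/(2 - (-1)) × (1.2 - 5)/(2 - 5) × (1.2 - 8)/(2 - 8) = 1.052741
L_2(1.2) = (1.2 - (-1))/(5 - (-1)) × (1.2 - 2)/(5 - 2) × (1.2 - 8)/(5 - 8) = -0.221630
L_3(1.2) = (1.2 - (-1))/(8 - (-1)) × (1.2 - 2)/(8 - 2) × (1.2 - 5)/(8 - 5) = 0.041284

P(1.2) = 7×L_0(1.2) + 2×L_1(1.2) + 7×L_2(1.2) + 12×L_3(1.2)
P(1.2) = 1.942716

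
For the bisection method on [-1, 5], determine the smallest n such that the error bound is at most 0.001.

We need (b-a)/2^n ≤ 0.001
(5 - (-1))/2^n ≤ 0.001
6/2^n ≤ 0.001
2^n ≥ 6000
n ≥ log₂(6000) = 12.55
n ≥ 13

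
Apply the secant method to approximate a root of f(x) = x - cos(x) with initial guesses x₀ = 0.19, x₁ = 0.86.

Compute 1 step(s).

f(x) = x - cos(x)
x₀ = 0.19, x₁ = 0.86

Secant formula: x_{n+1} = x_n - f(x_n)(x_n - x_{n-1})/(f(x_n) - f(x_{n-1}))

Iteration 1:
  f(0.190000) = -0.792004
  f(0.860000) = 0.207563
  x_2 = 0.860000 - 0.207563×(0.860000 - 0.190000)/(0.207563 - (-0.792004))
       = 0.720873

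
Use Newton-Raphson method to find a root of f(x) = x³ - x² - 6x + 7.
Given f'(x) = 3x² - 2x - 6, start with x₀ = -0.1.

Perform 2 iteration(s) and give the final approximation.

f(x) = x³ - x² - 6x + 7
f'(x) = 3x² - 2x - 6
x₀ = -0.1

Newton-Raphson formula: x_{n+1} = x_n - f(x_n)/f'(x_n)

Iteration 1:
  f(-0.100000) = 7.589000
  f'(-0.100000) = -5.770000
  x_1 = -0.100000 - 7.589000/(-5.770000) = 1.215251
Iteration 2:
  f(1.215251) = 0.026383
  f'(1.215251) = -3.999995
  x_2 = 1.215251 - 0.026383/(-3.999995) = 1.221847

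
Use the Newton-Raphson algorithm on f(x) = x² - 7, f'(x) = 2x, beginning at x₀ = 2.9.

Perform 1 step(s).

f(x) = x² - 7
f'(x) = 2x
x₀ = 2.9

Newton-Raphson formula: x_{n+1} = x_n - f(x_n)/f'(x_n)

Iteration 1:
  f(2.900000) = 1.410000
  f'(2.900000) = 5.800000
  x_1 = 2.900000 - 1.410000/5.800000 = 2.656897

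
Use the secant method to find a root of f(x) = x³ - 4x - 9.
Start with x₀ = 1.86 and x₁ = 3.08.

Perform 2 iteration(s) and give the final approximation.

f(x) = x³ - 4x - 9
x₀ = 1.86, x₁ = 3.08

Secant formula: x_{n+1} = x_n - f(x_n)(x_n - x_{n-1})/(f(x_n) - f(x_{n-1}))

Iteration 1:
  f(1.860000) = -10.005144
  f(3.080000) = 7.898112
  x_2 = 3.080000 - 7.898112×(3.080000 - 1.860000)/(7.898112 - (-10.005144))
       = 2.541791
Iteration 2:
  f(3.080000) = 7.898112
  f(2.541791) = -2.745414
  x_3 = 2.541791 - (-2.745414)×(2.541791 - 3.080000)/(-2.745414 - 7.898112)
       = 2.680618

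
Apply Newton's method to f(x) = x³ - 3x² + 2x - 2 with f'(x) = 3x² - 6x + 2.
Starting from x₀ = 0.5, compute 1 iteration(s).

f(x) = x³ - 3x² + 2x - 2
f'(x) = 3x² - 6x + 2
x₀ = 0.5

Newton-Raphson formula: x_{n+1} = x_n - f(x_n)/f'(x_n)

Iteration 1:
  f(0.500000) = -1.625000
  f'(0.500000) = -0.250000
  x_1 = 0.500000 - (-1.625000)/(-0.250000) = -6.000000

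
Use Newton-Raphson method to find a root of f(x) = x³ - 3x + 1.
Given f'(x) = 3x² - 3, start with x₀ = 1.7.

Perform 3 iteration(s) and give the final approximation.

f(x) = x³ - 3x + 1
f'(x) = 3x² - 3
x₀ = 1.7

Newton-Raphson formula: x_{n+1} = x_n - f(x_n)/f'(x_n)

Iteration 1:
  f(1.700000) = 0.813000
  f'(1.700000) = 5.670000
  x_1 = 1.700000 - 0.813000/5.670000 = 1.556614
Iteration 2:
  f(1.556614) = 0.101906
  f'(1.556614) = 4.269139
  x_2 = 1.556614 - 0.101906/4.269139 = 1.532743
Iteration 3:
  f(1.532743) = 0.002647
  f'(1.532743) = 4.047907
  x_3 = 1.532743 - 0.002647/4.047907 = 1.532089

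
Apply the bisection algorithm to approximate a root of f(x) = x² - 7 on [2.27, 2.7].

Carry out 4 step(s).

f(x) = x² - 7
Initial interval: [2.27, 2.7]

Iteration 1:
  c_1 = (2.270000 + 2.700000)/2 = 2.485000
  f(c_1) = f(2.485000) = -0.824775
  f(a) × f(c) ≥ 0, new interval: [2.485000, 2.700000]
Iteration 2:
  c_2 = (2.485000 + 2.700000)/2 = 2.592500
  f(c_2) = f(2.592500) = -0.278944
  f(a) × f(c) ≥ 0, new interval: [2.592500, 2.700000]
Iteration 3:
  c_3 = (2.592500 + 2.700000)/2 = 2.646250
  f(c_3) = f(2.646250) = 0.002639
  f(a) × f(c) < 0, new interval: [2.592500, 2.646250]
Iteration 4:
  c_4 = (2.592500 + 2.646250)/2 = 2.619375
  f(c_4) = f(2.619375) = -0.138875
  f(a) × f(c) ≥ 0, new interval: [2.619375, 2.646250]

After 4 iteration(s), the approximation is c_4 = 2.619375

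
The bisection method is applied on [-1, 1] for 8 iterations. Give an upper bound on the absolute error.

Bisection error bound: |error| ≤ (b-a)/2^n
|error| ≤ (1 - (-1))/2^8 = 2/2^8
|error| ≤ 0.0078125000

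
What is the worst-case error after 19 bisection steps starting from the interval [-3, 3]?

Bisection error bound: |error| ≤ (b-a)/2^n
|error| ≤ (3 - (-3))/2^19 = 6/2^19
|error| ≤ 0.0000114441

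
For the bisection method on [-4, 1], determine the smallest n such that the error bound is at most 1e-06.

We need (b-a)/2^n ≤ 1e-06
(1 - (-4))/2^n ≤ 1e-06
5/2^n ≤ 1e-06
2^n ≥ 5000000
n ≥ log₂(5000000) = 22.25
n ≥ 23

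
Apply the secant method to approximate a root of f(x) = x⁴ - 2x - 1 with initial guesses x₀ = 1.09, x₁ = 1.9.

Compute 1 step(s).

f(x) = x⁴ - 2x - 1
x₀ = 1.09, x₁ = 1.9

Secant formula: x_{n+1} = x_n - f(x_n)(x_n - x_{n-1})/(f(x_n) - f(x_{n-1}))

Iteration 1:
  f(1.090000) = -1.768418
  f(1.900000) = 8.232100
  x_2 = 1.900000 - 8.232100×(1.900000 - 1.090000)/(8.232100 - (-1.768418))
       = 1.233234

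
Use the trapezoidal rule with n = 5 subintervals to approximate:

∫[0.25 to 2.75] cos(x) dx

f(x) = cos(x)
a = 0.25, b = 2.75, n = 5
h = (b - a)/n = 0.500000

Trapezoidal rule: (h/2)[f(x₀) + 2f(x₁) + 2f(x₂) + ... + f(xₙ)]

x_0 = 0.2500, f(x_0) = 0.968912, coefficient = 1
x_1 = 0.7500, f(x_1) = 0.731689, coefficient = 2
x_2 = 1.2500, f(x_2) = 0.315322, coefficient = 2
x_3 = 1.7500, f(x_3) = -0.178246, coefficient = 2
x_4 = 2.2500, f(x_4) = -0.628174, coefficient = 2
x_5 = 2.7500, f(x_5) = -0.924302, coefficient = 1

I ≈ (0.500000/2) × 0.525793 = 0.131448
Exact value: 0.134257
Error: 0.002809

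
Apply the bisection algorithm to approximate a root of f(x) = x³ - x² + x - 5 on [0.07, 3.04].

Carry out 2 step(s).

f(x) = x³ - x² + x - 5
Initial interval: [0.07, 3.04]

Iteration 1:
  c_1 = (0.070000 + 3.040000)/2 = 1.555000
  f(c_1) = f(1.555000) = -2.102996
  f(a) × f(c) ≥ 0, new interval: [1.555000, 3.040000]
Iteration 2:
  c_2 = (1.555000 + 3.040000)/2 = 2.297500
  f(c_2) = f(2.297500) = 4.146362
  f(a) × f(c) < 0, new interval: [1.555000, 2.297500]

After 2 iteration(s), the approximation is c_2 = 2.297500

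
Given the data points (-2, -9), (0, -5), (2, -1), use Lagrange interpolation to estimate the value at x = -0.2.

Lagrange interpolation formula:
P(x) = Σ yᵢ × Lᵢ(x)
where Lᵢ(x) = Π_{j≠i} (x - xⱼ)/(xᵢ - xⱼ)

L_0(-0.2) = (-0.2 - 0)/(-2 - 0) × (-0.2 - 2)/(-2 - 2) = 0.055000
L_1(-0.2) = (-0.2 - (-2))/(0 - (-2)) × (-0.2 - 2)/(0 - 2) = 0.990000
L_2(-0.2) = (-0.2 - (-2))/(2 - (-2)) × (-0.2 - 0)/(2 - 0) = -0.045000

P(-0.2) = (-9)×L_0(-0.2) + (-5)×L_1(-0.2) + (-1)×L_2(-0.2)
P(-0.2) = -5.400000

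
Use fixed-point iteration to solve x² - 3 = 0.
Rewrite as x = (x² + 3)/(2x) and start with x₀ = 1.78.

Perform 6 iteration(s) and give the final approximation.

Equation: x² - 3 = 0
Fixed-point form: x = (x² + 3)/(2x)
x₀ = 1.78

x_1 = g(1.780000) = 1.732697
x_2 = g(1.732697) = 1.732051
x_3 = g(1.732051) = 1.732051
x_4 = g(1.732051) = 1.732051
x_5 = g(1.732051) = 1.732051
x_6 = g(1.732051) = 1.732051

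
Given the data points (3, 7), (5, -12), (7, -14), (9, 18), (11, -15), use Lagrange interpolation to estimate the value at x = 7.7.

Lagrange interpolation formula:
P(x) = Σ yᵢ × Lᵢ(x)
where Lᵢ(x) = Π_{j≠i} (x - xⱼ)/(xᵢ - xⱼ)

L_0(7.7) = (7.7 - 5)/(3 - 5) × (7.7 - 7)/(3 - 7) × (7.7 - 9)/(3 - 9) × (7.7 - 11)/(3 - 11) = 0.021115
L_1(7.7) = (7.7 - 3)/(5 - 3) × (7.7 - 7)/(5 - 7) × (7.7 - 9)/(5 - 9) × (7.7 - 11)/(5 - 11) = -0.147022
L_2(7.7) = (7.7 - 3)/(7 - 3) × (7.7 - 5)/(7 - 5) × (7.7 - 9)/(7 - 9) × (7.7 - 11)/(7 - 11) = 0.850627
L_3(7.7) = (7.7 - 3)/(9 - 3) × (7.7 - 5)/(9 - 5) × (7.7 - 7)/(9 - 7) × (7.7 - 11)/(9 - 11) = 0.305353
L_4(7.7) = (7.7 - 3)/(11 - 3) × (7.7 - 5)/(11 - 5) × (7.7 - 7)/(11 - 7) × (7.7 - 9)/(11 - 9) = -0.030073

P(7.7) = 7×L_0(7.7) + (-12)×L_1(7.7) + (-14)×L_2(7.7) + 18×L_3(7.7) + (-15)×L_4(7.7)
P(7.7) = -4.049259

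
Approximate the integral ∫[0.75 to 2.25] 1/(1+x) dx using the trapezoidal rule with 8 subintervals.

f(x) = 1/(1+x)
a = 0.75, b = 2.25, n = 8
h = (b - a)/n = 0.187500

Trapezoidal rule: (h/2)[f(x₀) + 2f(x₁) + 2f(x₂) + ... + f(xₙ)]

x_0 = 0.7500, f(x_0) = 0.571429, coefficient = 1
x_1 = 0.9375, f(x_1) = 0.516129, coefficient = 2
x_2 = 1.1250, f(x_2) = 0.470588, coefficient = 2
x_3 = 1.3125, f(x_3) = 0.432432, coefficient = 2
x_4 = 1.5000, f(x_4) = 0.400000, coefficient = 2
x_5 = 1.6875, f(x_5) = 0.372093, coefficient = 2
x_6 = 1.8750, f(x_6) = 0.347826, coefficient = 2
x_7 = 2.0625, f(x_7) = 0.326531, coefficient = 2
x_8 = 2.2500, f(x_8) = 0.307692, coefficient = 1

I ≈ (0.187500/2) × 6.610320 = 0.619717
Exact value: 0.619039
Error: 0.000678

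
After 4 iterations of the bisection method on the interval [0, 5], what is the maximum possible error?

Bisection error bound: |error| ≤ (b-a)/2^n
|error| ≤ (5 - 0)/2^4 = 5/2^4
|error| ≤ 0.3125000000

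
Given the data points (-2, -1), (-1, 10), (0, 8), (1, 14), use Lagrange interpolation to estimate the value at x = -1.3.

Lagrange interpolation formula:
P(x) = Σ yᵢ × Lᵢ(x)
where Lᵢ(x) = Π_{j≠i} (x - xⱼ)/(xᵢ - xⱼ)

L_0(-1.3) = (-1.3 - (-1))/(-2 - (-1)) × (-1.3 - 0)/(-2 - 0) × (-1.3 - 1)/(-2 - 1) = 0.149500
L_1(-1.3) = (-1.3 - (-2))/(-1 - (-2)) × (-1.3 - 0)/(-1 - 0) × (-1.3 - 1)/(-1 - 1) = 1.046500
L_2(-1.3) = (-1.3 - (-2))/(0 - (-2)) × (-1.3 - (-1))/(0 - (-1)) × (-1.3 - 1)/(0 - 1) = -0.241500
L_3(-1.3) = (-1.3 - (-2))/(1 - (-2)) × (-1.3 - (-1))/(1 - (-1)) × (-1.3 - 0)/(1 - 0) = 0.045500

P(-1.3) = (-1)×L_0(-1.3) + 10×L_1(-1.3) + 8×L_2(-1.3) + 14×L_3(-1.3)
P(-1.3) = 9.020500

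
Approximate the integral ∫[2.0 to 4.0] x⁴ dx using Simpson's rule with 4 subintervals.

f(x) = x⁴
a = 2.0, b = 4.0, n = 4
h = (b - a)/n = 0.500000

Simpson's rule: (h/3)[f(x₀) + 4f(x₁) + 2f(x₂) + ... + f(xₙ)]

x_0 = 2.0000, f(x_0) = 16.000000, coefficient = 1
x_1 = 2.5000, f(x_1) = 39.062500, coefficient = 4
x_2 = 3.0000, f(x_2) = 81.000000, coefficient = 2
x_3 = 3.5000, f(x_3) = 150.062500, coefficient = 4
x_4 = 4.0000, f(x_4) = 256.000000, coefficient = 1

I ≈ (0.500000/3) × 1190.500000 = 198.416667
Exact value: 198.400000
Error: 0.016667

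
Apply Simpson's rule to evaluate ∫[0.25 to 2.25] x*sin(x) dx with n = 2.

f(x) = x*sin(x)
a = 0.25, b = 2.25, n = 2
h = (b - a)/n = 1.000000

Simpson's rule: (h/3)[f(x₀) + 4f(x₁) + 2f(x₂) + ... + f(xₙ)]

x_0 = 0.2500, f(x_0) = 0.061851, coefficient = 1
x_1 = 1.2500, f(x_1) = 1.186231, coefficient = 4
x_2 = 2.2500, f(x_2) = 1.750665, coefficient = 1

I ≈ (1.000000/3) × 6.557439 = 2.185813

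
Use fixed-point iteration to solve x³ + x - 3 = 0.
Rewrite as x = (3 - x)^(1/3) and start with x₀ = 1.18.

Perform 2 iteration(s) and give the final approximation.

Equation: x³ + x - 3 = 0
Fixed-point form: x = (3 - x)^(1/3)
x₀ = 1.18

x_1 = g(1.180000) = 1.220929
x_2 = g(1.220929) = 1.211707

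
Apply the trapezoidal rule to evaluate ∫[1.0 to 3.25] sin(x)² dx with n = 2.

f(x) = sin(x)²
a = 1.0, b = 3.25, n = 2
h = (b - a)/n = 1.125000

Trapezoidal rule: (h/2)[f(x₀) + 2f(x₁) + 2f(x₂) + ... + f(xₙ)]

x_0 = 1.0000, f(x_0) = 0.708073, coefficient = 1
x_1 = 2.1250, f(x_1) = 0.723044, coefficient = 2
x_2 = 3.2500, f(x_2) = 0.011706, coefficient = 1

I ≈ (1.125000/2) × 2.165867 = 1.218300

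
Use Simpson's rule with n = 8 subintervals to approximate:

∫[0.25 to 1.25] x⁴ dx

f(x) = x⁴
a = 0.25, b = 1.25, n = 8
h = (b - a)/n = 0.125000

Simpson's rule: (h/3)[f(x₀) + 4f(x₁) + 2f(x₂) + ... + f(xₙ)]

x_0 = 0.2500, f(x_0) = 0.003906, coefficient = 1
x_1 = 0.3750, f(x_1) = 0.019775, coefficient = 4
x_2 = 0.5000, f(x_2) = 0.062500, coefficient = 2
x_3 = 0.6250, f(x_3) = 0.152588, coefficient = 4
x_4 = 0.7500, f(x_4) = 0.316406, coefficient = 2
x_5 = 0.8750, f(x_5) = 0.586182, coefficient = 4
x_6 = 1.0000, f(x_6) = 1.000000, coefficient = 2
x_7 = 1.1250, f(x_7) = 1.601807, coefficient = 4
x_8 = 1.2500, f(x_8) = 2.441406, coefficient = 1

I ≈ (0.125000/3) × 14.644531 = 0.610189
Exact value: 0.610156
Error: 0.000033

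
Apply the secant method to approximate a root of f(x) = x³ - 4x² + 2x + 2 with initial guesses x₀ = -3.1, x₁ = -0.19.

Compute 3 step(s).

f(x) = x³ - 4x² + 2x + 2
x₀ = -3.1, x₁ = -0.19

Secant formula: x_{n+1} = x_n - f(x_n)(x_n - x_{n-1})/(f(x_n) - f(x_{n-1}))

Iteration 1:
  f(-3.100000) = -72.431000
  f(-0.190000) = 1.468741
  x_2 = -0.190000 - 1.468741×(-0.190000 - (-3.100000))/(1.468741 - (-72.431000))
       = -0.247836
Iteration 2:
  f(-0.190000) = 1.468741
  f(-0.247836) = 1.243416
  x_3 = -0.247836 - 1.243416×(-0.247836 - (-0.190000))/(1.243416 - 1.468741)
       = -0.566991
Iteration 3:
  f(-0.247836) = 1.243416
  f(-0.566991) = -0.602176
  x_4 = -0.566991 - (-0.602176)×(-0.566991 - (-0.247836))/(-0.602176 - 1.243416)
       = -0.462858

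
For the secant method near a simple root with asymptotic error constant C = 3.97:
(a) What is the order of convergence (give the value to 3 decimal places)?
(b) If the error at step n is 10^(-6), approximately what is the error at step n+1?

(a) Secant method has superlinear convergence with order φ = (1+√5)/2 ≈ 1.618.
    This means |e_{n+1}| ≈ C|e_n|^1.618.

(b) With |e_n| = 10^(-6) and C = 3.97:
    |e_{n+1}| ≈ 3.97 × (10^(-6))^1.618 = 3.97 × 10^(-9.71)

(a) ≈ 1.618 (golden ratio); (b) |e_{n+1}| ≈ 7.773e-10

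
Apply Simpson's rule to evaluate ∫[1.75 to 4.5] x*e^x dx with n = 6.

f(x) = x*e^x
a = 1.75, b = 4.5, n = 6
h = (b - a)/n = 0.458333

Simpson's rule: (h/3)[f(x₀) + 4f(x₁) + 2f(x₂) + ... + f(xₙ)]

x_0 = 1.7500, f(x_0) = 10.070555, coefficient = 1
x_1 = 2.2083, f(x_1) = 20.097017, coefficient = 4
x_2 = 2.6667, f(x_2) = 38.378443, coefficient = 2
x_3 = 3.1250, f(x_3) = 71.124672, coefficient = 4
x_4 = 3.5833, f(x_4) = 128.976059, coefficient = 2
x_5 = 4.0417, f(x_5) = 230.056243, coefficient = 4
x_6 = 4.5000, f(x_6) = 405.077091, coefficient = 1

I ≈ (0.458333/3) × 2034.968381 = 310.897947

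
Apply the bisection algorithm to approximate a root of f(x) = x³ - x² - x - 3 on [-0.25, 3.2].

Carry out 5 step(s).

f(x) = x³ - x² - x - 3
Initial interval: [-0.25, 3.2]

Iteration 1:
  c_1 = (-0.250000 + 3.200000)/2 = 1.475000
  f(c_1) = f(1.475000) = -3.441578
  f(a) × f(c) ≥ 0, new interval: [1.475000, 3.200000]
Iteration 2:
  c_2 = (1.475000 + 3.200000)/2 = 2.337500
  f(c_2) = f(2.337500) = 1.970475
  f(a) × f(c) < 0, new interval: [1.475000, 2.337500]
Iteration 3:
  c_3 = (1.475000 + 2.337500)/2 = 1.906250
  f(c_3) = f(1.906250) = -1.613129
  f(a) × f(c) ≥ 0, new interval: [1.906250, 2.337500]
Iteration 4:
  c_4 = (1.906250 + 2.337500)/2 = 2.121875
  f(c_4) = f(2.121875) = -0.070797
  f(a) × f(c) ≥ 0, new interval: [2.121875, 2.337500]
Iteration 5:
  c_5 = (2.121875 + 2.337500)/2 = 2.229688
  f(c_5) = f(2.229688) = 0.883712
  f(a) × f(c) < 0, new interval: [2.121875, 2.229688]

After 5 iteration(s), the approximation is c_5 = 2.229688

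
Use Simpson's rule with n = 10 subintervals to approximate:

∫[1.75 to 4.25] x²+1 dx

f(x) = x²+1
a = 1.75, b = 4.25, n = 10
h = (b - a)/n = 0.250000

Simpson's rule: (h/3)[f(x₀) + 4f(x₁) + 2f(x₂) + ... + f(xₙ)]

x_0 = 1.7500, f(x_0) = 4.062500, coefficient = 1
x_1 = 2.0000, f(x_1) = 5.000000, coefficient = 4
x_2 = 2.2500, f(x_2) = 6.062500, coefficient = 2
x_3 = 2.5000, f(x_3) = 7.250000, coefficient = 4
x_4 = 2.7500, f(x_4) = 8.562500, coefficient = 2
x_5 = 3.0000, f(x_5) = 10.000000, coefficient = 4
x_6 = 3.2500, f(x_6) = 11.562500, coefficient = 2
x_7 = 3.5000, f(x_7) = 13.250000, coefficient = 4
x_8 = 3.7500, f(x_8) = 15.062500, coefficient = 2
x_9 = 4.0000, f(x_9) = 17.000000, coefficient = 4
x_10 = 4.2500, f(x_10) = 19.062500, coefficient = 1

I ≈ (0.250000/3) × 315.625000 = 26.302083
Exact value: 26.302083
Error: 0.000000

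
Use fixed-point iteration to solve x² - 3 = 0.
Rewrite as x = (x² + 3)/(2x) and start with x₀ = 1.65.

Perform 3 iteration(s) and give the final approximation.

Equation: x² - 3 = 0
Fixed-point form: x = (x² + 3)/(2x)
x₀ = 1.65

x_1 = g(1.650000) = 1.734091
x_2 = g(1.734091) = 1.732052
x_3 = g(1.732052) = 1.732051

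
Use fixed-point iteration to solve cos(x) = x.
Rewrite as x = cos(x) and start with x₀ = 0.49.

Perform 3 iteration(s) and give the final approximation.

Equation: cos(x) = x
Fixed-point form: x = cos(x)
x₀ = 0.49

x_1 = g(0.490000) = 0.882333
x_2 = g(0.882333) = 0.635351
x_3 = g(0.635351) = 0.804863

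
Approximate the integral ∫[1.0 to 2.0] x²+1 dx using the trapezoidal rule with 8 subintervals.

f(x) = x²+1
a = 1.0, b = 2.0, n = 8
h = (b - a)/n = 0.125000

Trapezoidal rule: (h/2)[f(x₀) + 2f(x₁) + 2f(x₂) + ... + f(xₙ)]

x_0 = 1.0000, f(x_0) = 2.000000, coefficient = 1
x_1 = 1.1250, f(x_1) = 2.265625, coefficient = 2
x_2 = 1.2500, f(x_2) = 2.562500, coefficient = 2
x_3 = 1.3750, f(x_3) = 2.890625, coefficient = 2
x_4 = 1.5000, f(x_4) = 3.250000, coefficient = 2
x_5 = 1.6250, f(x_5) = 3.640625, coefficient = 2
x_6 = 1.7500, f(x_6) = 4.062500, coefficient = 2
x_7 = 1.8750, f(x_7) = 4.515625, coefficient = 2
x_8 = 2.0000, f(x_8) = 5.000000, coefficient = 1

I ≈ (0.125000/2) × 53.375000 = 3.335938
Exact value: 3.333333
Error: 0.002604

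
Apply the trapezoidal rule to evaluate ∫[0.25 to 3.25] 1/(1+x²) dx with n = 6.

f(x) = 1/(1+x²)
a = 0.25, b = 3.25, n = 6
h = (b - a)/n = 0.500000

Trapezoidal rule: (h/2)[f(x₀) + 2f(x₁) + 2f(x₂) + ... + f(xₙ)]

x_0 = 0.2500, f(x_0) = 0.941176, coefficient = 1
x_1 = 0.7500, f(x_1) = 0.640000, coefficient = 2
x_2 = 1.2500, f(x_2) = 0.390244, coefficient = 2
x_3 = 1.7500, f(x_3) = 0.246154, coefficient = 2
x_4 = 2.2500, f(x_4) = 0.164948, coefficient = 2
x_5 = 2.7500, f(x_5) = 0.116788, coefficient = 2
x_6 = 3.2500, f(x_6) = 0.086486, coefficient = 1

I ≈ (0.500000/2) × 4.143932 = 1.035983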